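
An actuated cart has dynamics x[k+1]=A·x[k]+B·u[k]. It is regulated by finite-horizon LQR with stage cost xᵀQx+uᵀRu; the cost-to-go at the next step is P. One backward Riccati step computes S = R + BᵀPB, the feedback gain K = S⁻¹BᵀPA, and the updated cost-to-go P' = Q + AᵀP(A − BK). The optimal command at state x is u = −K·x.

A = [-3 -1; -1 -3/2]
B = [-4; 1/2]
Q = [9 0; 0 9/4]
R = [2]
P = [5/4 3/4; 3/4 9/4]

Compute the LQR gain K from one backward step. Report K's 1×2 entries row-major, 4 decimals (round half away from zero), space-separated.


BᵀP = [-4.6250 -1.8750]
S = R + BᵀPB = [2] + [17.5625] = [19.5625]
BᵀPA = [15.7500 7.4375]
K = S⁻¹·BᵀPA = [0.8051 0.3802]
A−BK = [0.2204 0.5208; -1.4026 -1.6901]
AᵀP(A−BK) = [5.3195 5.2620; 5.2620 5.7348]
P' = Q + AᵀP(A−BK) = [14.3195 5.2620; 5.2620 7.9848]
tr(P') = 22.3043

0.8051 0.3802


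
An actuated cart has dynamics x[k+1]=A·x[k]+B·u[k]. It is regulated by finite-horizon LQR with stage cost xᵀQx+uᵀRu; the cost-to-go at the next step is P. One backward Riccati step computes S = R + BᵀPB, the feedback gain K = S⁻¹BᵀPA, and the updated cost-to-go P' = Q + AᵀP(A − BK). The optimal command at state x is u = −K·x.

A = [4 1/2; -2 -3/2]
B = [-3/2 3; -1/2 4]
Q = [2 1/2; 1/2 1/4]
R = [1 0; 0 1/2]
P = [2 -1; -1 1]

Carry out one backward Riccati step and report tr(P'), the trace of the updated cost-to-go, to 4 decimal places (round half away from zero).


19.8562

BᵀP = [-2.5000 1.0000; 2.0000 1.0000]
S = R + BᵀPB = [1 0; 0 1/2] + [3.2500 -3.5000; -3.5000 10.0000] = [4.2500 -3.5000; -3.5000 10.5000]
BᵀPA = [-12.0000 -2.7500; 6.0000 -0.5000]
K = S⁻¹·BᵀPA = [-3.2432 -0.9459; -0.5097 -0.3629]
A−BK = [0.6641 0.1699; -1.5830 -0.5212]
AᵀP(A−BK) = [16.1390 4.8263; 4.8263 1.4672]
P' = Q + AᵀP(A−BK) = [18.1390 5.3263; 5.3263 1.7172]
tr(P') = 19.8562


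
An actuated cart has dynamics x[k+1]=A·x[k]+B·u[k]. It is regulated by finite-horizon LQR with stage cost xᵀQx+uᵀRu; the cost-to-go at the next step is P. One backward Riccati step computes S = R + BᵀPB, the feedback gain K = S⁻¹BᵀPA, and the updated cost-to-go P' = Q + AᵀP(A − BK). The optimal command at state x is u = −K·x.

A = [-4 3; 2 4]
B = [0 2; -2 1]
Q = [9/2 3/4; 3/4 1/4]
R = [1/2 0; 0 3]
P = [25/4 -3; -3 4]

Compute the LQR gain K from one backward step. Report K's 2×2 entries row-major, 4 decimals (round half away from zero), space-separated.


-2.0127 -1.1529 -1.6975 1.2556

BᵀP = [6.0000 -8.0000; 9.5000 -2.0000]
S = R + BᵀPB = [1/2 0; 0 3] + [16.0000 4.0000; 4.0000 17.0000] = [16.5000 4.0000; 4.0000 20.0000]
BᵀPA = [-40.0000 -14.0000; -42.0000 20.5000]
K = S⁻¹·BᵀPA = [-2.0127 -1.1529; -1.6975 1.2556]
A−BK = [-0.6051 0.4889; -0.3280 0.4387]
AᵀP(A−BK) = [12.1975 -6.3806; -6.3806 6.3706]
P' = Q + AᵀP(A−BK) = [16.6975 -5.6306; -5.6306 6.6206]
tr(P') = 23.3181


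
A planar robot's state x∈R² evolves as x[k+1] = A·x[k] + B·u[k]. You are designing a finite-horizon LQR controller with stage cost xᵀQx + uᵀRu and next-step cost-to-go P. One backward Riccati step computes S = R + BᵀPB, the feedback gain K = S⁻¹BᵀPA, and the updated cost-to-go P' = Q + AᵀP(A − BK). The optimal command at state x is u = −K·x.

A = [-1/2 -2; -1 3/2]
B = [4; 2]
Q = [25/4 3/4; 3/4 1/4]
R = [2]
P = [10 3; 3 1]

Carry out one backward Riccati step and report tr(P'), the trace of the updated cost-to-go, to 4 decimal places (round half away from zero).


BᵀP = [46.0000 14.0000]
S = R + BᵀPB = [2] + [212.0000] = [214.0000]
BᵀPA = [-37.0000 -71.0000]
K = S⁻¹·BᵀPA = [-0.1729 -0.3318]
A−BK = [0.1916 -0.6729; -0.6542 2.1636]
AᵀP(A−BK) = [0.1028 -0.0257; -0.0257 0.6939]
P' = Q + AᵀP(A−BK) = [6.3528 0.7243; 0.7243 0.9439]
tr(P') = 7.2967

7.2967


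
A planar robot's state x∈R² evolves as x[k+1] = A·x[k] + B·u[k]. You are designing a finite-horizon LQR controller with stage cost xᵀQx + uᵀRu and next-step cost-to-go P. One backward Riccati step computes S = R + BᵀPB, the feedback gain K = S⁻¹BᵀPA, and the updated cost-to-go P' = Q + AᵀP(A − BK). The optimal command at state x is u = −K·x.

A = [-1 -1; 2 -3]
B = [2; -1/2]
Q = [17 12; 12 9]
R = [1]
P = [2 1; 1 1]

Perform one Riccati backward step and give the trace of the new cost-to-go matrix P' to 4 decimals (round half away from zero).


36.1379

BᵀP = [3.5000 1.5000]
S = R + BᵀPB = [1] + [6.2500] = [7.2500]
BᵀPA = [-0.5000 -8.0000]
K = S⁻¹·BᵀPA = [-0.0690 -1.1034]
A−BK = [-0.8621 1.2069; 1.9655 -3.5517]
AᵀP(A−BK) = [1.9655 -3.5517; -3.5517 8.1724]
P' = Q + AᵀP(A−BK) = [18.9655 8.4483; 8.4483 17.1724]
tr(P') = 36.1379


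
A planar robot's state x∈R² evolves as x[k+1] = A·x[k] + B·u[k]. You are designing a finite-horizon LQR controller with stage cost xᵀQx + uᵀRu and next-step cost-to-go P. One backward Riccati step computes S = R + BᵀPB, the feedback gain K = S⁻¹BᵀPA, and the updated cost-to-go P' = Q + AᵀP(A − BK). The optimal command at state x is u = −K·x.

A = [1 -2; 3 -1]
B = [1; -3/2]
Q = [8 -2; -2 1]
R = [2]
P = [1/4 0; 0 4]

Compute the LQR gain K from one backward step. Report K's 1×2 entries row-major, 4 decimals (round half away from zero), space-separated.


BᵀP = [0.2500 -6.0000]
S = R + BᵀPB = [2] + [9.2500] = [11.2500]
BᵀPA = [-17.7500 5.5000]
K = S⁻¹·BᵀPA = [-1.5778 0.4889]
A−BK = [2.5778 -2.4889; 0.6333 -0.2667]
AᵀP(A−BK) = [8.2444 -3.8222; -3.8222 2.3111]
P' = Q + AᵀP(A−BK) = [16.2444 -5.8222; -5.8222 3.3111]
tr(P') = 19.5556

-1.5778 0.4889


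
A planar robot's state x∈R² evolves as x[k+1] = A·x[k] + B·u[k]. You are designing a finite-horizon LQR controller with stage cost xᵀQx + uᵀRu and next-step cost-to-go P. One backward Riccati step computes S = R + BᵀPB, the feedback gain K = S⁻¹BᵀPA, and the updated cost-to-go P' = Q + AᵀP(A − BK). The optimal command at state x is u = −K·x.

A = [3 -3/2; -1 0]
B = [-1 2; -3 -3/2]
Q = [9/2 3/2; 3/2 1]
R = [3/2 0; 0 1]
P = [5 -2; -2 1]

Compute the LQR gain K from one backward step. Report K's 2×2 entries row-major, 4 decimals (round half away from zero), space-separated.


-0.1327 0.1384 1.2756 -0.5669

BᵀP = [1.0000 -1.0000; 13.0000 -5.5000]
S = R + BᵀPB = [3/2 0; 0 1] + [2.0000 3.5000; 3.5000 34.2500] = [3.5000 3.5000; 3.5000 35.2500]
BᵀPA = [4.0000 -1.5000; 44.5000 -19.5000]
K = S⁻¹·BᵀPA = [-0.1327 0.1384; 1.2756 -0.5669]
A−BK = [0.3161 -0.2278; 0.5152 -0.4353]
AᵀP(A−BK) = [1.7672 -0.8251; -0.8251 0.4024]
P' = Q + AᵀP(A−BK) = [6.2672 0.6749; 0.6749 1.4024]
tr(P') = 7.6696


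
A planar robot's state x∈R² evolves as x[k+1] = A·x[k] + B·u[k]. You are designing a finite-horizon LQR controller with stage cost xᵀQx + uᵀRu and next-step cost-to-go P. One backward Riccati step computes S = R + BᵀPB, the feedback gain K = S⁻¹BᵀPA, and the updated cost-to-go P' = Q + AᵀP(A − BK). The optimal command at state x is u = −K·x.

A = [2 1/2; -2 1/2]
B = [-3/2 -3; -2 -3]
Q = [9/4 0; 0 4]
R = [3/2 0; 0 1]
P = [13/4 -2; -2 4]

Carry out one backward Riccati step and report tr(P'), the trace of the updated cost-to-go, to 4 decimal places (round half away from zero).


38.1497

BᵀP = [-0.8750 -5.0000; -3.7500 -6.0000]
S = R + BᵀPB = [3/2 0; 0 1] + [11.3125 17.6250; 17.6250 29.2500] = [12.8125 17.6250; 17.6250 30.2500]
BᵀPA = [8.2500 -2.9375; 4.5000 -4.8750]
K = S⁻¹·BᵀPA = [2.2128 -0.0382; -1.1405 -0.1389]
A−BK = [1.8976 0.0260; -0.9959 0.0069]
AᵀP(A−BK) = [31.8765 0.1901; 0.1901 0.0232]
P' = Q + AᵀP(A−BK) = [34.1265 0.1901; 0.1901 4.0232]
tr(P') = 38.1497


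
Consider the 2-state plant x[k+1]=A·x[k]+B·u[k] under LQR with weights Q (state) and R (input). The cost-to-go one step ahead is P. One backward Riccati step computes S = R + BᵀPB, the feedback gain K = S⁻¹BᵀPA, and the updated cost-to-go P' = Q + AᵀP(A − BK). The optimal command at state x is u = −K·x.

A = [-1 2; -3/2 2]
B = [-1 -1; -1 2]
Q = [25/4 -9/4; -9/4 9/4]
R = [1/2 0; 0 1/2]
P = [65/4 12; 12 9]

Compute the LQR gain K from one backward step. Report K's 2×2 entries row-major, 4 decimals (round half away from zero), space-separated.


1.1323 -1.8995 -0.2487 0.2910

BᵀP = [-28.2500 -21.0000; 7.7500 6.0000]
S = R + BᵀPB = [1/2 0; 0 1/2] + [49.2500 -13.7500; -13.7500 4.2500] = [49.7500 -13.7500; -13.7500 4.7500]
BᵀPA = [59.7500 -98.5000; -16.7500 27.5000]
K = S⁻¹·BᵀPA = [1.1323 -1.8995; -0.2487 0.2910]
A−BK = [-0.1164 0.3915; 0.1296 -0.4815]
AᵀP(A−BK) = [0.6812 -1.1323; -1.1323 1.8995]
P' = Q + AᵀP(A−BK) = [6.9312 -3.3823; -3.3823 4.1495]
tr(P') = 11.0807


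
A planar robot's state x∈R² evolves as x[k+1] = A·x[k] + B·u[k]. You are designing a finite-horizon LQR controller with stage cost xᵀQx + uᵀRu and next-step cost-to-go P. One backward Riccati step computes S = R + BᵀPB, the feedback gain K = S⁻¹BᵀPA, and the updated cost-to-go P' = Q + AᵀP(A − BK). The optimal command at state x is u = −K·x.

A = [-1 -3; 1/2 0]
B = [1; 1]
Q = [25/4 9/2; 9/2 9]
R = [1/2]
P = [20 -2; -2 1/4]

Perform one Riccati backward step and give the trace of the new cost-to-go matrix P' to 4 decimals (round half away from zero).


21.9534

BᵀP = [18.0000 -1.7500]
S = R + BᵀPB = [1/2] + [16.2500] = [16.7500]
BᵀPA = [-18.8750 -54.0000]
K = S⁻¹·BᵀPA = [-1.1269 -3.2239]
A−BK = [0.1269 0.2239; 1.6269 3.2239]
AᵀP(A−BK) = [0.7929 2.1493; 2.1493 5.9104]
P' = Q + AᵀP(A−BK) = [7.0429 6.6493; 6.6493 14.9104]
tr(P') = 21.9534


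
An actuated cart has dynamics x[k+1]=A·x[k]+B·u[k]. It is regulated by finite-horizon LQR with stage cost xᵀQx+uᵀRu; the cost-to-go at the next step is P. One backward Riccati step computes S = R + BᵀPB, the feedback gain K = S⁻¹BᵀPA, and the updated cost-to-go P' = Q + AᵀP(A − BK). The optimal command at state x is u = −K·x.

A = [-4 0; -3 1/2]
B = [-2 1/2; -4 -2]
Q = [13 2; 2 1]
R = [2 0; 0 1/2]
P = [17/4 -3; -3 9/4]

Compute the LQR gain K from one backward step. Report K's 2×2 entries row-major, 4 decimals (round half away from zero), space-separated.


0.5291 -0.0285 -1.1230 -0.1678

BᵀP = [3.5000 -3.0000; 8.1250 -6.0000]
S = R + BᵀPB = [2 0; 0 1/2] + [5.0000 7.7500; 7.7500 16.0625] = [7.0000 7.7500; 7.7500 16.5625]
BᵀPA = [-5.0000 -1.5000; -14.5000 -3.0000]
K = S⁻¹·BᵀPA = [0.5291 -0.0285; -1.1230 -0.1678]
A−BK = [-2.3803 0.0268; -3.1298 0.0503]
AᵀP(A−BK) = [2.6113 0.0495; 0.0495 0.0164]
P' = Q + AᵀP(A−BK) = [15.6113 2.0495; 2.0495 1.0164]
tr(P') = 16.6277


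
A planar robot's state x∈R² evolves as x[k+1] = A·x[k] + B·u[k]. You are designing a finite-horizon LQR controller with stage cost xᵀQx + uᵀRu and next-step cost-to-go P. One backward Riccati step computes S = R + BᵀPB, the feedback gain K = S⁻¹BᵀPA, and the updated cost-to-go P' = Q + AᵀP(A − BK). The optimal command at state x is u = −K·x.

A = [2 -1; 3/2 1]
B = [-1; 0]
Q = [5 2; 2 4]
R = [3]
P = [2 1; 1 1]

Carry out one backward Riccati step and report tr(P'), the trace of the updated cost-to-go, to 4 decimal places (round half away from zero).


20.0000

BᵀP = [-2.0000 -1.0000]
S = R + BᵀPB = [3] + [2.0000] = [5.0000]
BᵀPA = [-5.5000 1.0000]
K = S⁻¹·BᵀPA = [-1.1000 0.2000]
A−BK = [0.9000 -0.8000; 1.5000 1.0000]
AᵀP(A−BK) = [10.2000 -0.9000; -0.9000 0.8000]
P' = Q + AᵀP(A−BK) = [15.2000 1.1000; 1.1000 4.8000]
tr(P') = 20.0000


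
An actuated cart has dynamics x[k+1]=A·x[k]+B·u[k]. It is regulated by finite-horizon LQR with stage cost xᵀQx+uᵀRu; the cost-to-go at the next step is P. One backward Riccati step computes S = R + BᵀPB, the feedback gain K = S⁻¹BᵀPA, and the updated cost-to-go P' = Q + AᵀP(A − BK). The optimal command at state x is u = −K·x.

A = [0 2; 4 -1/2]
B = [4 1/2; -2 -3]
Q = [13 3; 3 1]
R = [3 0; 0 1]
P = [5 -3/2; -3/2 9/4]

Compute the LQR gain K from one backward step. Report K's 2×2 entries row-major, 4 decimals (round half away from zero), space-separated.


0.1216 0.4836 -1.3048 -0.1128

BᵀP = [23.0000 -10.5000; 7.0000 -7.5000]
S = R + BᵀPB = [3 0; 0 1] + [113.0000 43.0000; 43.0000 26.0000] = [116.0000 43.0000; 43.0000 27.0000]
BᵀPA = [-42.0000 51.2500; -30.0000 17.7500]
K = S⁻¹·BᵀPA = [0.1216 0.4836; -1.3048 -0.1128]
A−BK = [0.1660 0.1219; 0.3289 0.1288]
AᵀP(A−BK) = [1.9641 0.4279; 0.4279 0.7789]
P' = Q + AᵀP(A−BK) = [14.9641 3.4279; 3.4279 1.7789]
tr(P') = 16.7431


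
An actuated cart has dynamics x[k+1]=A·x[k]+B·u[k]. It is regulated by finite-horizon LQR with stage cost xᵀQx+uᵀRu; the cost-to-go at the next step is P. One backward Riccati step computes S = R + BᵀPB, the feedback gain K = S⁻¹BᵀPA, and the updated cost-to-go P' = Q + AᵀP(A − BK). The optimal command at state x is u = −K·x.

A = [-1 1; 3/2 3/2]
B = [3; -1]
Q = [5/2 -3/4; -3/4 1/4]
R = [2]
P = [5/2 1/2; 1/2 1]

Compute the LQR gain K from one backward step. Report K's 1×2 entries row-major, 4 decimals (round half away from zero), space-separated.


BᵀP = [7.0000 0.5000]
S = R + BᵀPB = [2] + [20.5000] = [22.5000]
BᵀPA = [-6.2500 7.7500]
K = S⁻¹·BᵀPA = [-0.2778 0.3444]
A−BK = [-0.1667 -0.0333; 1.2222 1.8444]
AᵀP(A−BK) = [1.5139 1.9028; 1.9028 3.5806]
P' = Q + AᵀP(A−BK) = [4.0139 1.1528; 1.1528 3.8306]
tr(P') = 7.8444

-0.2778 0.3444


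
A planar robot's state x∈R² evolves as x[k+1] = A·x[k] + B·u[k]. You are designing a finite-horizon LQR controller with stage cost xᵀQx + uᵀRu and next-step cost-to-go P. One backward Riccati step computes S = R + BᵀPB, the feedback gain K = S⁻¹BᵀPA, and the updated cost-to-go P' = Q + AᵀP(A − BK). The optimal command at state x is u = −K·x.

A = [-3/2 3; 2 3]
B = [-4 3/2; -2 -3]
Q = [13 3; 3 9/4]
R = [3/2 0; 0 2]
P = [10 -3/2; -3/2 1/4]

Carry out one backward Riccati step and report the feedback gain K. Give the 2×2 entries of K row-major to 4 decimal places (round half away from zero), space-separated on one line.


BᵀP = [-37.0000 5.5000; 19.5000 -3.0000]
S = R + BᵀPB = [3/2 0; 0 2] + [137.0000 -72.0000; -72.0000 38.2500] = [138.5000 -72.0000; -72.0000 40.2500]
BᵀPA = [66.5000 -94.5000; -35.2500 49.5000]
K = S⁻¹·BᵀPA = [0.3549 -0.6134; -0.2410 0.1325]
A−BK = [0.2810 0.3475; 1.9869 2.1706]
AᵀP(A−BK) = [0.4066 -0.2863; -0.2863 0.7222]
P' = Q + AᵀP(A−BK) = [13.4066 2.7137; 2.7137 2.9722]
tr(P') = 16.3788

0.3549 -0.6134 -0.2410 0.1325


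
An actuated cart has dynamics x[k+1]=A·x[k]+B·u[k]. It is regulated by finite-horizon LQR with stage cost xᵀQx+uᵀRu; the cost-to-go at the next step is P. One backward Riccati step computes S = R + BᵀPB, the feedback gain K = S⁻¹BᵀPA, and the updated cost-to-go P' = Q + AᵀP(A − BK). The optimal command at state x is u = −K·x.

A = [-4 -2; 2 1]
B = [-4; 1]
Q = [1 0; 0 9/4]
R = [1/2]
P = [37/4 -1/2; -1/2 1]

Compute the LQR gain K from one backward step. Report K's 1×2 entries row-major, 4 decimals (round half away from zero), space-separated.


BᵀP = [-37.5000 3.0000]
S = R + BᵀPB = [1/2] + [153.0000] = [153.5000]
BᵀPA = [156.0000 78.0000]
K = S⁻¹·BᵀPA = [1.0163 0.5081]
A−BK = [0.0651 0.0326; 0.9837 0.4919]
AᵀP(A−BK) = [1.4593 0.7296; 0.7296 0.3648]
P' = Q + AᵀP(A−BK) = [2.4593 0.7296; 0.7296 2.6148]
tr(P') = 5.0741

1.0163 0.5081


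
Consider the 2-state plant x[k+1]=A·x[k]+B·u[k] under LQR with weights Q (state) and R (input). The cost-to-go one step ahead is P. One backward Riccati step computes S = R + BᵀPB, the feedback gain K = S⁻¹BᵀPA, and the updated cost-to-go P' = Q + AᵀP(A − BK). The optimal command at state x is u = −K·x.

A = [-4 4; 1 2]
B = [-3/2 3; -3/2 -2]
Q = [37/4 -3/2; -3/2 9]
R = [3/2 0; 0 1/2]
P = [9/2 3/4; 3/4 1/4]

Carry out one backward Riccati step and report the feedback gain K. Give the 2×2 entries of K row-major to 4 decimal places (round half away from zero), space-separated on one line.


BᵀP = [-7.8750 -1.5000; 12.0000 1.7500]
S = R + BᵀPB = [3/2 0; 0 1/2] + [14.0625 -20.6250; -20.6250 32.5000] = [15.5625 -20.6250; -20.6250 33.0000]
BᵀPA = [30.0000 -34.5000; -46.2500 51.5000]
K = S⁻¹·BᵀPA = [0.4094 -0.8655; -1.1457 1.0197]
A−BK = [0.0510 -0.3573; -0.6773 2.7411]
AᵀP(A−BK) = [0.9822 -1.3753; -1.3753 2.6273]
P' = Q + AᵀP(A−BK) = [10.2322 -2.8753; -2.8753 11.6273]
tr(P') = 21.8595

0.4094 -0.8655 -1.1457 1.0197


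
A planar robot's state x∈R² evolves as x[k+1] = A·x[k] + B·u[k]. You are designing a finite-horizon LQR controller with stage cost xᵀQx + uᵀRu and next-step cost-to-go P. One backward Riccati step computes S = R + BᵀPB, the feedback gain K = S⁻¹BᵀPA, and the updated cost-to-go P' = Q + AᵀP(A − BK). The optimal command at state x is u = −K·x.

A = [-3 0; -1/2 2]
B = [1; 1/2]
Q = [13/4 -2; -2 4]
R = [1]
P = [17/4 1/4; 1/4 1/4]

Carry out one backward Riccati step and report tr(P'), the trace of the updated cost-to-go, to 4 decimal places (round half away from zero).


15.3511

BᵀP = [4.3750 0.3750]
S = R + BᵀPB = [1] + [4.5625] = [5.5625]
BᵀPA = [-13.3125 0.7500]
K = S⁻¹·BᵀPA = [-2.3933 0.1348]
A−BK = [-0.6067 -0.1348; 0.6966 1.9326]
AᵀP(A−BK) = [7.2022 0.0449; 0.0449 0.8989]
P' = Q + AᵀP(A−BK) = [10.4522 -1.9551; -1.9551 4.8989]
tr(P') = 15.3511


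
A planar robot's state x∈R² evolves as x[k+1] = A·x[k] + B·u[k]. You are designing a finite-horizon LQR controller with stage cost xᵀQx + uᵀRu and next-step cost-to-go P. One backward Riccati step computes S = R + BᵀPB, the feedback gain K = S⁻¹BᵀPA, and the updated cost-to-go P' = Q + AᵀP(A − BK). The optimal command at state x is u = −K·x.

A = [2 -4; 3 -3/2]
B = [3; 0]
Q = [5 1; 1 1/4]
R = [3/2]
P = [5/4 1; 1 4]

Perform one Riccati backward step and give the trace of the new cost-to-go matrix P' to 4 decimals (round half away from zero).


48.0735

BᵀP = [3.7500 3.0000]
S = R + BᵀPB = [3/2] + [11.2500] = [12.7500]
BᵀPA = [16.5000 -19.5000]
K = S⁻¹·BᵀPA = [1.2941 -1.5294]
A−BK = [-1.8824 0.5882; 3.0000 -1.5000]
AᵀP(A−BK) = [31.6471 -17.7647; -17.7647 11.1765]
P' = Q + AᵀP(A−BK) = [36.6471 -16.7647; -16.7647 11.4265]
tr(P') = 48.0735


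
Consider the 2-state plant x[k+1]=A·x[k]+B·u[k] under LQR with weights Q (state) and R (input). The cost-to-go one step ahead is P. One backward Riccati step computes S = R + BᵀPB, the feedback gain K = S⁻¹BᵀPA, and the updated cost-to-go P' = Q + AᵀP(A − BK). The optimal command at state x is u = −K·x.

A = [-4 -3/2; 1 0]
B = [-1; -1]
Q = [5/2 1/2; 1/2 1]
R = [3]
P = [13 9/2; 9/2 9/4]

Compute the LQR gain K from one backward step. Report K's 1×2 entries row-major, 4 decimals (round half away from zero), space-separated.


2.3211 0.9633

BᵀP = [-17.5000 -6.7500]
S = R + BᵀPB = [3] + [24.2500] = [27.2500]
BᵀPA = [63.2500 26.2500]
K = S⁻¹·BᵀPA = [2.3211 0.9633]
A−BK = [-1.6789 -0.5367; 3.3211 0.9633]
AᵀP(A−BK) = [27.4404 10.3211; 10.3211 3.9633]
P' = Q + AᵀP(A−BK) = [29.9404 10.8211; 10.8211 4.9633]
tr(P') = 34.9037


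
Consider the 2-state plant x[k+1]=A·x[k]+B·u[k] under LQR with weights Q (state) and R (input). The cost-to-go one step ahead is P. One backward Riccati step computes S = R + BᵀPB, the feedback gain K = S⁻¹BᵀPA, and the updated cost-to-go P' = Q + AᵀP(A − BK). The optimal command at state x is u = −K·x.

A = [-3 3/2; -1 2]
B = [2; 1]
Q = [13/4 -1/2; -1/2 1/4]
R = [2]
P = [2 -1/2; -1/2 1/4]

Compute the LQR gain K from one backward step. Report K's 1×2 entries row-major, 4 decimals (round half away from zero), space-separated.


BᵀP = [3.5000 -0.7500]
S = R + BᵀPB = [2] + [6.2500] = [8.2500]
BᵀPA = [-9.7500 3.7500]
K = S⁻¹·BᵀPA = [-1.1818 0.4545]
A−BK = [-0.6364 0.5909; 0.1818 1.5455]
AᵀP(A−BK) = [3.7273 -1.3182; -1.3182 0.7955]
P' = Q + AᵀP(A−BK) = [6.9773 -1.8182; -1.8182 1.0455]
tr(P') = 8.0227

-1.1818 0.4545


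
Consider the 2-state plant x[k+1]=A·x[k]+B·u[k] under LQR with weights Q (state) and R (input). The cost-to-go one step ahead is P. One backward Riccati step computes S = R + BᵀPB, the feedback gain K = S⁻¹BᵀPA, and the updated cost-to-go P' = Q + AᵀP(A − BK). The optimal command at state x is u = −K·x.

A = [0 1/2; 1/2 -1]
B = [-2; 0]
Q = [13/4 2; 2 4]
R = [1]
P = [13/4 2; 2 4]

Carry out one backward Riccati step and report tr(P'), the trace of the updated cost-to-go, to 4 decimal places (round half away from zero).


10.7366

BᵀP = [-6.5000 -4.0000]
S = R + BᵀPB = [1] + [13.0000] = [14.0000]
BᵀPA = [-2.0000 0.7500]
K = S⁻¹·BᵀPA = [-0.1429 0.0536]
A−BK = [-0.2857 0.6071; 0.5000 -1.0000]
AᵀP(A−BK) = [0.7143 -1.3929; -1.3929 2.7723]
P' = Q + AᵀP(A−BK) = [3.9643 0.6071; 0.6071 6.7723]
tr(P') = 10.7366


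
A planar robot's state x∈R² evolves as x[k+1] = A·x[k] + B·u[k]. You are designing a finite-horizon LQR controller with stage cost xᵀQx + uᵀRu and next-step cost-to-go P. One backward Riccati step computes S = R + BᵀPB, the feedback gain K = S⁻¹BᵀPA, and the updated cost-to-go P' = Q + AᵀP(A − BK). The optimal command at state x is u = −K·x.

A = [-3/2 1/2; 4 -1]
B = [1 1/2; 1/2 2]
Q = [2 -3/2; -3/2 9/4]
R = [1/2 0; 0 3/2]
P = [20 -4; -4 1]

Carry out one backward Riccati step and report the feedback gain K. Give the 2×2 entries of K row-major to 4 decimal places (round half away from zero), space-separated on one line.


-2.5479 0.7723 0.8383 -0.2178

BᵀP = [18.0000 -3.5000; 2.0000 0.0000]
S = R + BᵀPB = [1/2 0; 0 3/2] + [16.2500 2.0000; 2.0000 1.0000] = [16.7500 2.0000; 2.0000 2.5000]
BᵀPA = [-41.0000 12.5000; -3.0000 1.0000]
K = S⁻¹·BᵀPA = [-2.5479 0.7723; 0.8383 -0.2178]
A−BK = [0.6287 -0.1634; 3.5974 -0.9505]
AᵀP(A−BK) = [7.0528 -1.9901; -1.9901 0.5644]
P' = Q + AᵀP(A−BK) = [9.0528 -3.4901; -3.4901 2.8144]
tr(P') = 11.8672


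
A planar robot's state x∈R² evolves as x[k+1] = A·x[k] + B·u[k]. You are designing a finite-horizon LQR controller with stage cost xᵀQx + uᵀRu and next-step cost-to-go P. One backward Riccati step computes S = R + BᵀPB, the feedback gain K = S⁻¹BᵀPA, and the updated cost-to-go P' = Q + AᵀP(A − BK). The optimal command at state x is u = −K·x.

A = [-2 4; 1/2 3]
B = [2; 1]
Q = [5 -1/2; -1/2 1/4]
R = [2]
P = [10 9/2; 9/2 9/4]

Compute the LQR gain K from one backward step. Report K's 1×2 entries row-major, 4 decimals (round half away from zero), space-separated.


-0.6968 2.1165

BᵀP = [24.5000 11.2500]
S = R + BᵀPB = [2] + [60.2500] = [62.2500]
BᵀPA = [-43.3750 131.7500]
K = S⁻¹·BᵀPA = [-0.6968 2.1165]
A−BK = [-0.6064 -0.2329; 1.1968 0.8835]
AᵀP(A−BK) = [1.3394 -2.8233; -2.8233 9.4056]
P' = Q + AᵀP(A−BK) = [6.3394 -3.3233; -3.3233 9.6556]
tr(P') = 15.9950


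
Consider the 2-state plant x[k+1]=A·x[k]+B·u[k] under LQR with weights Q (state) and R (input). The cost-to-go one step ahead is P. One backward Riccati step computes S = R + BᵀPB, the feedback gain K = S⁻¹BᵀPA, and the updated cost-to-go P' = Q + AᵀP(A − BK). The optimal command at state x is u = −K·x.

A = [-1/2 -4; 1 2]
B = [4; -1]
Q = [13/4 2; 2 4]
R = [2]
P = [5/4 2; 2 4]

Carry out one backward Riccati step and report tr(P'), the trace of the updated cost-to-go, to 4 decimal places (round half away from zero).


BᵀP = [3.0000 4.0000]
S = R + BᵀPB = [2] + [8.0000] = [10.0000]
BᵀPA = [2.5000 -4.0000]
K = S⁻¹·BᵀPA = [0.2500 -0.4000]
A−BK = [-1.5000 -2.4000; 1.2500 1.6000]
AᵀP(A−BK) = [1.6875 1.5000; 1.5000 2.4000]
P' = Q + AᵀP(A−BK) = [4.9375 3.5000; 3.5000 6.4000]
tr(P') = 11.3375

11.3375


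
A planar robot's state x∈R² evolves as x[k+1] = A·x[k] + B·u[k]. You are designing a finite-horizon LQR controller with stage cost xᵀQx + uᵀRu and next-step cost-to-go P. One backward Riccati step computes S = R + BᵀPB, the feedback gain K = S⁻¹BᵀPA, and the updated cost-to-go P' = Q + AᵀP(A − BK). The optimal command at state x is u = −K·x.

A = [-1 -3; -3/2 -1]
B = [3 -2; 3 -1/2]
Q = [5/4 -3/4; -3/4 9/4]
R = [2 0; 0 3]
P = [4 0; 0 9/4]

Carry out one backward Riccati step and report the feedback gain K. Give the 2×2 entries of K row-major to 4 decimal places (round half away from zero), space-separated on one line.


BᵀP = [12.0000 6.7500; -8.0000 -1.1250]
S = R + BᵀPB = [2 0; 0 3] + [56.2500 -27.3750; -27.3750 16.5625] = [58.2500 -27.3750; -27.3750 19.5625]
BᵀPA = [-22.1250 -42.7500; 9.6875 25.1250]
K = S⁻¹·BᵀPA = [-0.4297 -0.3806; -0.1061 0.7517]
A−BK = [0.0769 -0.3547; -0.2640 0.5178]
AᵀP(A−BK) = [0.5835 -0.3287; -0.3287 3.0913]
P' = Q + AᵀP(A−BK) = [1.8335 -1.0787; -1.0787 5.3413]
tr(P') = 7.1748

-0.4297 -0.3806 -0.1061 0.7517


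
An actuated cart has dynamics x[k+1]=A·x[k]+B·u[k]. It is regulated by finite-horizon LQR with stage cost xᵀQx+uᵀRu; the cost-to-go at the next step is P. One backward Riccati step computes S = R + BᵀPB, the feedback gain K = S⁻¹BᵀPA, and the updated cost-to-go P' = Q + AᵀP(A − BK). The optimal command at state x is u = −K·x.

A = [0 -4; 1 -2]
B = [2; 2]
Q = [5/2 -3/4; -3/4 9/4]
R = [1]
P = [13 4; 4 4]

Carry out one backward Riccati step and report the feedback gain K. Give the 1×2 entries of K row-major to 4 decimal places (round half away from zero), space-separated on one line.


BᵀP = [34.0000 16.0000]
S = R + BᵀPB = [1] + [100.0000] = [101.0000]
BᵀPA = [16.0000 -168.0000]
K = S⁻¹·BᵀPA = [0.1584 -1.6634]
A−BK = [-0.3168 -0.6733; 0.6832 1.3267]
AᵀP(A−BK) = [1.4653 2.6139; 2.6139 8.5545]
P' = Q + AᵀP(A−BK) = [3.9653 1.8639; 1.8639 10.8045]
tr(P') = 14.7698

0.1584 -1.6634


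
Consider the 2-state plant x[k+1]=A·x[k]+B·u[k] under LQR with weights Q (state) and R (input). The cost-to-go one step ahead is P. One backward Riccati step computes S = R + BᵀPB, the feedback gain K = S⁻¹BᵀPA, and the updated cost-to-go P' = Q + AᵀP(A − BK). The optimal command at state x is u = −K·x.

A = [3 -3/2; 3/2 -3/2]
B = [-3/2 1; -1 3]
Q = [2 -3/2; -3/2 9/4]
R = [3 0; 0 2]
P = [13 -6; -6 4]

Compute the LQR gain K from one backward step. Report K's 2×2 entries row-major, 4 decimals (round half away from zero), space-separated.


BᵀP = [-13.5000 5.0000; -5.0000 6.0000]
S = R + BᵀPB = [3 0; 0 2] + [15.2500 1.5000; 1.5000 13.0000] = [18.2500 1.5000; 1.5000 15.0000]
BᵀPA = [-33.0000 12.7500; -6.0000 -1.5000]
K = S⁻¹·BᵀPA = [-1.7901 0.7127; -0.2210 -0.1713]
A−BK = [0.5359 -0.2597; 0.3729 -0.2735]
AᵀP(A−BK) = [11.6022 -4.5083; -4.5083 1.9061]
P' = Q + AᵀP(A−BK) = [13.6022 -6.0083; -6.0083 4.1561]
tr(P') = 17.7583

-1.7901 0.7127 -0.2210 -0.1713


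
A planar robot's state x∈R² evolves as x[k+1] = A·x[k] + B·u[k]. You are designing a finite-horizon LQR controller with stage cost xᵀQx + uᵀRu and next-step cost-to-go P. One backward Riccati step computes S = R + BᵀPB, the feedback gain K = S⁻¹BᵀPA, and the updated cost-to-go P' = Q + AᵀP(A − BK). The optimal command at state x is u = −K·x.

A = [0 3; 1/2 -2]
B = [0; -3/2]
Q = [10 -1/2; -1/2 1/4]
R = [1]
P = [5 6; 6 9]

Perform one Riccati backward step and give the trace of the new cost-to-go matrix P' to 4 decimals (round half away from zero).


BᵀP = [-9.0000 -13.5000]
S = R + BᵀPB = [1] + [20.2500] = [21.2500]
BᵀPA = [-6.7500 0.0000]
K = S⁻¹·BᵀPA = [-0.3176 0.0000]
A−BK = [0.0000 3.0000; 0.0235 -2.0000]
AᵀP(A−BK) = [0.1059 0.0000; 0.0000 9.0000]
P' = Q + AᵀP(A−BK) = [10.1059 -0.5000; -0.5000 9.2500]
tr(P') = 19.3559

19.3559


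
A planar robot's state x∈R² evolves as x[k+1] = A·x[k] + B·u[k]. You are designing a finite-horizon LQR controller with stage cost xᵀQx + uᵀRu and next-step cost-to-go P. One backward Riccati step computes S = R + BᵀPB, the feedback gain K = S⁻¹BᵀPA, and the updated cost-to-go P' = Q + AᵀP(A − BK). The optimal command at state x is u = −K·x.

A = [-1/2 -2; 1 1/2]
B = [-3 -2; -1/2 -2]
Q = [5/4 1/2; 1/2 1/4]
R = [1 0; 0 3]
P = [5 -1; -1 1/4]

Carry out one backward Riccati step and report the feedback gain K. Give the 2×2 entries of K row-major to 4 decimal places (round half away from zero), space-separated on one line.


BᵀP = [-14.5000 2.8750; -8.0000 1.5000]
S = R + BᵀPB = [1 0; 0 3] + [42.0625 23.2500; 23.2500 13.0000] = [43.0625 23.2500; 23.2500 16.0000]
BᵀPA = [10.1250 30.4375; 5.5000 16.7500]
K = S⁻¹·BᵀPA = [0.2299 0.6573; 0.0097 0.0918]
A−BK = [0.2091 0.1554; 1.1343 1.0122]
AᵀP(A−BK) = [0.1191 0.2154; 0.2154 0.5196]
P' = Q + AᵀP(A−BK) = [1.3691 0.7154; 0.7154 0.7696]
tr(P') = 2.1386

0.2299 0.6573 0.0097 0.0918


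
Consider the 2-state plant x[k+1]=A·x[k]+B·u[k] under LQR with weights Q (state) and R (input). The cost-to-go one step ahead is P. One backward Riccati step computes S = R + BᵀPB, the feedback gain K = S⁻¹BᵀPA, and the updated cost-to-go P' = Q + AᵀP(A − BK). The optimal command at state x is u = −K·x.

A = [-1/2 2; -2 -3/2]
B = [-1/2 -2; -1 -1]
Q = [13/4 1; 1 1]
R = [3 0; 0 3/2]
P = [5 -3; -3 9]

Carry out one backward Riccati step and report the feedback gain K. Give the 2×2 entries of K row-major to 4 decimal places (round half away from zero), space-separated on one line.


1.4326 1.9567 0.0102 -1.2010

BᵀP = [0.5000 -7.5000; -7.0000 -3.0000]
S = R + BᵀPB = [3 0; 0 3/2] + [7.2500 6.5000; 6.5000 17.0000] = [10.2500 6.5000; 6.5000 18.5000]
BᵀPA = [14.7500 12.2500; 9.5000 -9.5000]
K = S⁻¹·BᵀPA = [1.4326 1.9567; 0.0102 -1.2010]
A−BK = [0.2366 0.5763; -0.5573 -0.7443]
AᵀP(A−BK) = [10.0229 14.2977; 14.2977 22.8702]
P' = Q + AᵀP(A−BK) = [13.2729 15.2977; 15.2977 23.8702]
tr(P') = 37.1431


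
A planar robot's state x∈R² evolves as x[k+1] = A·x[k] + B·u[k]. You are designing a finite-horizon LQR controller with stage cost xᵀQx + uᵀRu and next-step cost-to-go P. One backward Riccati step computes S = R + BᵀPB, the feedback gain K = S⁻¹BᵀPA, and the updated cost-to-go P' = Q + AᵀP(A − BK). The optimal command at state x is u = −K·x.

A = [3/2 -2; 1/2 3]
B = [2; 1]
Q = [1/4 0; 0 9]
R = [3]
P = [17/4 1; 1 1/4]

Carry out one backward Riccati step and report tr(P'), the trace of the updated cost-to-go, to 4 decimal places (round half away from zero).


BᵀP = [9.5000 2.2500]
S = R + BᵀPB = [3] + [21.2500] = [24.2500]
BᵀPA = [15.3750 -12.2500]
K = S⁻¹·BᵀPA = [0.6340 -0.5052]
A−BK = [0.2320 -0.9897; -0.1340 3.5052]
AᵀP(A−BK) = [1.3769 -1.1082; -1.1082 1.0619]
P' = Q + AᵀP(A−BK) = [1.6269 -1.1082; -1.1082 10.0619]
tr(P') = 11.6888

11.6888


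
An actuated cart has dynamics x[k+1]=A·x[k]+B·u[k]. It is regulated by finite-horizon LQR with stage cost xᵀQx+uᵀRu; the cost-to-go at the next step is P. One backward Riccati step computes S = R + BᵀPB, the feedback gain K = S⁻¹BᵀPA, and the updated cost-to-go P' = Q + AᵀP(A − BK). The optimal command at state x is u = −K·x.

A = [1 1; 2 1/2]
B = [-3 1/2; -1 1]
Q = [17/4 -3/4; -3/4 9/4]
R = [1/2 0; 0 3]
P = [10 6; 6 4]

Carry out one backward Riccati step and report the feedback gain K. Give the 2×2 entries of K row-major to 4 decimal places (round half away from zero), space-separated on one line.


-0.5677 -0.3513 0.1478 0.0290

BᵀP = [-36.0000 -22.0000; 11.0000 7.0000]
S = R + BᵀPB = [1/2 0; 0 3] + [130.0000 -40.0000; -40.0000 12.5000] = [130.5000 -40.0000; -40.0000 15.5000]
BᵀPA = [-80.0000 -47.0000; 25.0000 14.5000]
K = S⁻¹·BᵀPA = [-0.5677 -0.3513; 0.1478 0.0290]
A−BK = [-0.7771 -0.0683; 1.2844 0.1198]
AᵀP(A−BK) = [0.8870 0.1739; 0.1739 0.0701]
P' = Q + AᵀP(A−BK) = [5.1370 -0.5761; -0.5761 2.3201]
tr(P') = 7.4571


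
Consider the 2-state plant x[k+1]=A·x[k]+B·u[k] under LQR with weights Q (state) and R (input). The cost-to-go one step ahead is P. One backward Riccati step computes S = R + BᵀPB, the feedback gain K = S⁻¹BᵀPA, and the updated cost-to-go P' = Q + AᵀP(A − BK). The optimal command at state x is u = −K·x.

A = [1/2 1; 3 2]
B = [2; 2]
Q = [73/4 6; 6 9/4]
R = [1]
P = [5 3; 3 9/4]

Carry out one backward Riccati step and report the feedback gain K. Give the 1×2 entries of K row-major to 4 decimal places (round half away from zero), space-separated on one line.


0.7315 0.6852

BᵀP = [16.0000 10.5000]
S = R + BᵀPB = [1] + [53.0000] = [54.0000]
BᵀPA = [39.5000 37.0000]
K = S⁻¹·BᵀPA = [0.7315 0.6852]
A−BK = [-0.9630 -0.3704; 1.5370 0.6296]
AᵀP(A−BK) = [1.6065 0.9352; 0.9352 0.6481]
P' = Q + AᵀP(A−BK) = [19.8565 6.9352; 6.9352 2.8981]
tr(P') = 22.7546


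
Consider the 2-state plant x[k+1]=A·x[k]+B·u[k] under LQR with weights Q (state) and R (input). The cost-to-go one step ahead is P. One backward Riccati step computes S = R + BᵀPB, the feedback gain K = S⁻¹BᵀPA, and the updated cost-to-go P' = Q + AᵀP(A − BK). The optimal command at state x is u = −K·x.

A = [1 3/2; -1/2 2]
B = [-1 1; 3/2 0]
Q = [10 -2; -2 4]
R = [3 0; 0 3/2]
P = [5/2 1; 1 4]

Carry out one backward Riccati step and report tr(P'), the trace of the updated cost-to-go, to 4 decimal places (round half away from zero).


25.2813

BᵀP = [-1.0000 5.0000; 2.5000 1.0000]
S = R + BᵀPB = [3 0; 0 3/2] + [8.5000 -1.0000; -1.0000 2.5000] = [11.5000 -1.0000; -1.0000 4.0000]
BᵀPA = [-3.5000 8.5000; 2.0000 5.7500]
K = S⁻¹·BᵀPA = [-0.2667 0.8833; 0.4333 1.6583]
A−BK = [0.3000 0.7250; -0.1000 0.6750]
AᵀP(A−BK) = [0.7000 0.7750; 0.7750 10.5813]
P' = Q + AᵀP(A−BK) = [10.7000 -1.2250; -1.2250 14.5813]
tr(P') = 25.2813


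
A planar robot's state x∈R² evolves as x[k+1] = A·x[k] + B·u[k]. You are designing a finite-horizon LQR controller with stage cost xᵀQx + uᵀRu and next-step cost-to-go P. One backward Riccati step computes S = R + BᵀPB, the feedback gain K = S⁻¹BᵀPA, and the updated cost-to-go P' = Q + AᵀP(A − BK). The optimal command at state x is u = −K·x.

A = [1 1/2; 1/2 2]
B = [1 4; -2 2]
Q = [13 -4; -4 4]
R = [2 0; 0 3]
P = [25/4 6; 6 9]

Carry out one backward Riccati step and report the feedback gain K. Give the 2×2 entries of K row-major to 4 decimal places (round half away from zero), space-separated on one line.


BᵀP = [-5.7500 -12.0000; 37.0000 42.0000]
S = R + BᵀPB = [2 0; 0 3] + [18.2500 -47.0000; -47.0000 232.0000] = [20.2500 -47.0000; -47.0000 235.0000]
BᵀPA = [-11.7500 -26.8750; 58.0000 102.5000]
K = S⁻¹·BᵀPA = [-0.0138 -0.5876; 0.2440 0.3187]
A−BK = [0.0377 -0.1871; -0.0157 0.1876]
AᵀP(A−BK) = [0.1830 0.2390; 0.2390 1.1094]
P' = Q + AᵀP(A−BK) = [13.1830 -3.7610; -3.7610 5.1094]
tr(P') = 18.2924

-0.0138 -0.5876 0.2440 0.3187


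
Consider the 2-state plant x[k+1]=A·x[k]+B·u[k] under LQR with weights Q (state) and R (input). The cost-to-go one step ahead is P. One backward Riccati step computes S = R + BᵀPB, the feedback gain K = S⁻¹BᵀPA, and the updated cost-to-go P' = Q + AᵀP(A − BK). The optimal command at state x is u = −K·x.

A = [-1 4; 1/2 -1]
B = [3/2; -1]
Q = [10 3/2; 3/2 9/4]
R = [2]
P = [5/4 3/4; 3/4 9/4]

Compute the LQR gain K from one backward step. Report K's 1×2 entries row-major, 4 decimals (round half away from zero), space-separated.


-0.3506 1.1688

BᵀP = [1.1250 -1.1250]
S = R + BᵀPB = [2] + [2.8125] = [4.8125]
BᵀPA = [-1.6875 5.6250]
K = S⁻¹·BᵀPA = [-0.3506 1.1688]
A−BK = [-0.4740 2.2468; 0.1494 0.1688]
AᵀP(A−BK) = [0.4708 -1.9026; -1.9026 9.6753]
P' = Q + AᵀP(A−BK) = [10.4708 -0.4026; -0.4026 11.9253]
tr(P') = 22.3961


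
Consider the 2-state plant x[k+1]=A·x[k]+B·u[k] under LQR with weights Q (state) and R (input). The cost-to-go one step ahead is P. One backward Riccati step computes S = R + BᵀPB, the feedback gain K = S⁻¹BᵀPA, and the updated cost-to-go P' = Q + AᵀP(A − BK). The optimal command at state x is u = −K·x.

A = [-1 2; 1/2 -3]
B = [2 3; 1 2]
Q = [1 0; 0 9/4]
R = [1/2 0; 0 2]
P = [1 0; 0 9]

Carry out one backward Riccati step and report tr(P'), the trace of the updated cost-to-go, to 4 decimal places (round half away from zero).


BᵀP = [2.0000 9.0000; 3.0000 18.0000]
S = R + BᵀPB = [1/2 0; 0 2] + [13.0000 24.0000; 24.0000 45.0000] = [13.5000 24.0000; 24.0000 47.0000]
BᵀPA = [2.5000 -23.0000; 6.0000 -48.0000]
K = S⁻¹·BᵀPA = [-0.4530 1.2137; 0.3590 -1.6410]
A−BK = [-1.1709 4.4957; 0.2350 -0.9316]
AᵀP(A−BK) = [2.2286 -8.6880; -8.6880 34.1453]
P' = Q + AᵀP(A−BK) = [3.2286 -8.6880; -8.6880 36.3953]
tr(P') = 39.6239

39.6239


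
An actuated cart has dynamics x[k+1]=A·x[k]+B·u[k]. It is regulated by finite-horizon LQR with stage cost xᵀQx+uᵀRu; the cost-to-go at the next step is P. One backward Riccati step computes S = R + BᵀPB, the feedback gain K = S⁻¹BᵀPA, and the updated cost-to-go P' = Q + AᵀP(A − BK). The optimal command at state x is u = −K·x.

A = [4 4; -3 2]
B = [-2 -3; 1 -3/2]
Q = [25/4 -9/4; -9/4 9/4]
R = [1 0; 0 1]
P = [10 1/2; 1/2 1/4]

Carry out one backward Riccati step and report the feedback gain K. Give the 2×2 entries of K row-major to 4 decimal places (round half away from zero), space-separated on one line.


BᵀP = [-19.5000 -0.7500; -30.7500 -1.8750]
S = R + BᵀPB = [1 0; 0 1] + [38.2500 59.6250; 59.6250 95.0625] = [39.2500 59.6250; 59.6250 96.0625]
BᵀPA = [-75.7500 -79.5000; -117.3750 -126.7500]
K = S⁻¹·BᵀPA = [-1.2923 -0.3692; -0.4197 -1.0903]
A−BK = [0.1562 -0.0093; -2.3373 0.7338]
AᵀP(A−BK) = [3.0909 0.5597; 0.5597 1.4537]
P' = Q + AᵀP(A−BK) = [9.3409 -1.6903; -1.6903 3.7037]
tr(P') = 13.0446

-1.2923 -0.3692 -0.4197 -1.0903


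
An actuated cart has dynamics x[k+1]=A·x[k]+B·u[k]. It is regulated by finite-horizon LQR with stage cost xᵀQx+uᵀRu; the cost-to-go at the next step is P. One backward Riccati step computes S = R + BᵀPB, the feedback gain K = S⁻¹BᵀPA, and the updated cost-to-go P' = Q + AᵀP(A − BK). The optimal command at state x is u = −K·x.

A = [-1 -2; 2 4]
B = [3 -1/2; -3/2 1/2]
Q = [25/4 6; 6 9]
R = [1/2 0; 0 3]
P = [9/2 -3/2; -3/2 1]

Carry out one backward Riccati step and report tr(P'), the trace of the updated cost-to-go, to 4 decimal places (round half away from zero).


BᵀP = [15.7500 -6.0000; -3.0000 1.2500]
S = R + BᵀPB = [1/2 0; 0 3] + [56.2500 -10.8750; -10.8750 2.1250] = [56.7500 -10.8750; -10.8750 5.1250]
BᵀPA = [-27.7500 -55.5000; 5.5000 11.0000]
K = S⁻¹·BᵀPA = [-0.4775 -0.9550; 0.0599 0.1199]
A−BK = [0.4625 0.9249; 1.2538 2.5076]
AᵀP(A−BK) = [0.9197 1.8394; 1.8394 3.6788]
P' = Q + AᵀP(A−BK) = [7.1697 7.8394; 7.8394 12.6788]
tr(P') = 19.8485

19.8485


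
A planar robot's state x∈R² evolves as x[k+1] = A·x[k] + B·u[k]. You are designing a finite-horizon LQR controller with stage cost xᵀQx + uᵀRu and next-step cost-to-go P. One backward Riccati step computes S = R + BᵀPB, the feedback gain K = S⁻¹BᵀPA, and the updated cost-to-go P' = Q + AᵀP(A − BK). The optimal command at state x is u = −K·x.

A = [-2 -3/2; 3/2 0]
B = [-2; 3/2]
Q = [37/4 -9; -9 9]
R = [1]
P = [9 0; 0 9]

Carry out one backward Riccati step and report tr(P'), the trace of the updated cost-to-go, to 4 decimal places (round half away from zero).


BᵀP = [-18.0000 13.5000]
S = R + BᵀPB = [1] + [56.2500] = [57.2500]
BᵀPA = [56.2500 27.0000]
K = S⁻¹·BᵀPA = [0.9825 0.4716]
A−BK = [-0.0349 -0.5568; 0.0262 -0.7074]
AᵀP(A−BK) = [0.9825 0.4716; 0.4716 7.5164]
P' = Q + AᵀP(A−BK) = [10.2325 -8.5284; -8.5284 16.5164]
tr(P') = 26.7489

26.7489


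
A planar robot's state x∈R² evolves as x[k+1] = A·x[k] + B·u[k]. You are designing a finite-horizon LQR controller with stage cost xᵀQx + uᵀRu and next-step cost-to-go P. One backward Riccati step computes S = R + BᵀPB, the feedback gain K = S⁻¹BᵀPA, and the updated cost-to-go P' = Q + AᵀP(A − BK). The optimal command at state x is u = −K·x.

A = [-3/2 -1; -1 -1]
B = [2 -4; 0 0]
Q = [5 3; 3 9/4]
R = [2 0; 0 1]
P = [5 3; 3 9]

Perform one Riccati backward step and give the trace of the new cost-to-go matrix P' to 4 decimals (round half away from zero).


BᵀP = [10.0000 6.0000; -20.0000 -12.0000]
S = R + BᵀPB = [2 0; 0 1] + [20.0000 -40.0000; -40.0000 80.0000] = [22.0000 -40.0000; -40.0000 81.0000]
BᵀPA = [-21.0000 -16.0000; 42.0000 32.0000]
K = S⁻¹·BᵀPA = [-0.1154 -0.0879; 0.4615 0.3516]
A−BK = [0.5769 0.5824; -1.0000 -1.0000]
AᵀP(A−BK) = [7.4423 7.3846; 7.3846 7.3407]
P' = Q + AᵀP(A−BK) = [12.4423 10.3846; 10.3846 9.5907]
tr(P') = 22.0330

22.0330
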